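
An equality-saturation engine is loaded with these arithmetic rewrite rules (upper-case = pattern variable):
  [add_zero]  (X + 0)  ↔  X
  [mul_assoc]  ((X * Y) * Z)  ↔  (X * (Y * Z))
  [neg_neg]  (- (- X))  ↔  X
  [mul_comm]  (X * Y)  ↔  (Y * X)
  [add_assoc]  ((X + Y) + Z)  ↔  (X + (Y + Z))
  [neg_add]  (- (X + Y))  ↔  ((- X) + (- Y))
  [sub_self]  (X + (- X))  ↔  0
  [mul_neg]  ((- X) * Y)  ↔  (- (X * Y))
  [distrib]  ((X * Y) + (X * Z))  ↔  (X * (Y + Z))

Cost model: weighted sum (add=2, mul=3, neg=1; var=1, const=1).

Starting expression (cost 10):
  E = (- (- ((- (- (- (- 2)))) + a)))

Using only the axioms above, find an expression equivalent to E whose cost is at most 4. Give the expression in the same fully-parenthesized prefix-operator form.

step 1: neg_neg (→) rewrites (- (- ((- (- (- (- 2)))) + a))) into ((- (- (- (- 2)))) + a)
step 2: neg_neg (→) rewrites (- (- (- 2))) into (- 2), now ((- (- 2)) + a)
step 3: neg_neg (→) rewrites (- (- 2)) into 2, reaching cost 4 (bound 4)

(2 + a)   [cost 4]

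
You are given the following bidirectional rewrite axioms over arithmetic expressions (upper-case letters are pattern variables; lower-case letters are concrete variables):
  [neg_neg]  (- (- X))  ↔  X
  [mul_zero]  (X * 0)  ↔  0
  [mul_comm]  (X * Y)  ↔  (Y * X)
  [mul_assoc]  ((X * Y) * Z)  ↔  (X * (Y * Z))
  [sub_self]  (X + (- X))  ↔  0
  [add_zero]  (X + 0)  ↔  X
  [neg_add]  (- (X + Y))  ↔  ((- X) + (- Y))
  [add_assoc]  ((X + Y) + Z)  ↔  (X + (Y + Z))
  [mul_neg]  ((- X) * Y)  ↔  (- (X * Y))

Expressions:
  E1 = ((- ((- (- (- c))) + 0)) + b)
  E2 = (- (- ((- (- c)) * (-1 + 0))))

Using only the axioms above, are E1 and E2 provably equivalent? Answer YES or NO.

The axioms are sound identities: if E1 ↔* E2 then E1 and E2 evaluate identically under any assignment.
Under b=0, c=1: E1 evaluates to 1, E2 to -1. Distinct ⇒ no rewrite sequence connects them.

NO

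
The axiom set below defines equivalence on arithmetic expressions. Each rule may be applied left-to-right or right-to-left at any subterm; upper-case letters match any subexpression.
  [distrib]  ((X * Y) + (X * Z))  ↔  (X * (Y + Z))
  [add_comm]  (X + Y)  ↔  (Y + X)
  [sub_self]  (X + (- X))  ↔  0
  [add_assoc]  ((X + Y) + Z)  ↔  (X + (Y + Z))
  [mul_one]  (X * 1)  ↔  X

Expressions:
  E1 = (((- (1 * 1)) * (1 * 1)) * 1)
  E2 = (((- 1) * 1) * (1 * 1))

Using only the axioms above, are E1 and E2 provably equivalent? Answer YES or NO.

YES

step 1: mul_one (→) rewrites (1 * 1) into 1, now (((- 1) * (1 * 1)) * 1)
step 2: mul_one (→) rewrites (((- 1) * (1 * 1)) * 1) into ((- 1) * (1 * 1))
step 3: mul_one (→) rewrites (1 * 1) into 1, now ((- 1) * 1)
step 4: mul_one (←) rewrites (- 1) into ((- 1) * 1), now (((- 1) * 1) * 1)
step 5: mul_one (←) rewrites 1 into (1 * 1), which is E2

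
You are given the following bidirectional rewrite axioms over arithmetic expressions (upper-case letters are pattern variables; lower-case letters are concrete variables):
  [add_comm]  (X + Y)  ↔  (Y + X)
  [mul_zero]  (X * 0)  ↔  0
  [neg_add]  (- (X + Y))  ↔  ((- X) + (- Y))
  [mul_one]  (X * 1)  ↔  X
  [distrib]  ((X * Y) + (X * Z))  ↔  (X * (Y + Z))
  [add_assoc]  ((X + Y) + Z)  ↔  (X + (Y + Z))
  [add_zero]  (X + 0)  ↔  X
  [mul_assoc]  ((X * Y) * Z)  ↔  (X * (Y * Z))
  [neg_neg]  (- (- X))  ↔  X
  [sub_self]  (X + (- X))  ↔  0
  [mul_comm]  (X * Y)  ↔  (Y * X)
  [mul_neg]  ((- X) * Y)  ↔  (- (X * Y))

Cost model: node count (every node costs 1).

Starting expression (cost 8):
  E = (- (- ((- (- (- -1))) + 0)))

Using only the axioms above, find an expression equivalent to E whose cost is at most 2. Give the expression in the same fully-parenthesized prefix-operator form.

(- -1)   [cost 2]

step 1: neg_neg (→) rewrites (- (- (- -1))) into (- -1), now (- (- ((- -1) + 0)))
step 2: add_zero (→) rewrites ((- -1) + 0) into (- -1), now (- (- (- -1)))
step 3: neg_neg (→) rewrites (- (- (- -1))) into (- -1), reaching cost 2 (bound 2)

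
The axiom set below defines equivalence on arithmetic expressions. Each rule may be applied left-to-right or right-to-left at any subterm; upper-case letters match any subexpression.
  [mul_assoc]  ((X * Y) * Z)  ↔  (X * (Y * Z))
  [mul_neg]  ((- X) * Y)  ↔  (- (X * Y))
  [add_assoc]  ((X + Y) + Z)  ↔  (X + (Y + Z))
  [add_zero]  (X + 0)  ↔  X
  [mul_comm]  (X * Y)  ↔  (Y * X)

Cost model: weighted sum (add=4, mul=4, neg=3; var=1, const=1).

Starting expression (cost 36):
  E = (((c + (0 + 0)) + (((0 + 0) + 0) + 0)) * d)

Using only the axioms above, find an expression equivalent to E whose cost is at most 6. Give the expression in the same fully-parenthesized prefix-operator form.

1. [add_zero →] (((0 + 0) + 0) + 0)  →  ((0 + 0) + 0);  E = (((c + (0 + 0)) + ((0 + 0) + 0)) * d)
2. [add_zero →] ((0 + 0) + 0)  →  (0 + 0);  E = (((c + (0 + 0)) + (0 + 0)) * d)
3. [add_zero →] (0 + 0)  →  0;  E = (((c + 0) + (0 + 0)) * d)
4. [add_zero →] (c + 0)  →  c;  E = ((c + (0 + 0)) * d)
5. [add_zero →] (0 + 0)  →  0;  E = ((c + 0) * d)
6. [add_zero →] (c + 0)  →  c;  cost 6 ≤ 6, done

(c * d)   [cost 6]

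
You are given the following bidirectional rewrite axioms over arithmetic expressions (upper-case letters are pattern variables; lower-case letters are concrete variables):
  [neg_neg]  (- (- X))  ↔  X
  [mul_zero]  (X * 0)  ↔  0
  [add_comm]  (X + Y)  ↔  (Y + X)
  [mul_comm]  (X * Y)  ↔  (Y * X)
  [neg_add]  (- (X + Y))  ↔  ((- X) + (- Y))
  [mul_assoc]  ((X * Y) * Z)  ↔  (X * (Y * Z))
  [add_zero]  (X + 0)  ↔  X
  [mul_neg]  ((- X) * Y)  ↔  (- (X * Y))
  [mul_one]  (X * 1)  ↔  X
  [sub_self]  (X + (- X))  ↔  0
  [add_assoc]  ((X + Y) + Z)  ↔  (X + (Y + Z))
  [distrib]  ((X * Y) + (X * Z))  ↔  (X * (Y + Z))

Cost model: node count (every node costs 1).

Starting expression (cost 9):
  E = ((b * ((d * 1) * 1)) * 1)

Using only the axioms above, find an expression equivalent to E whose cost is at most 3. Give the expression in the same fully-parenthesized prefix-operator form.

step 1: mul_one (→) rewrites ((b * ((d * 1) * 1)) * 1) into (b * ((d * 1) * 1))
step 2: mul_one (→) rewrites ((d * 1) * 1) into (d * 1), now (b * (d * 1))
step 3: mul_one (→) rewrites (d * 1) into d, reaching cost 3 (bound 3)

(b * d)   [cost 3]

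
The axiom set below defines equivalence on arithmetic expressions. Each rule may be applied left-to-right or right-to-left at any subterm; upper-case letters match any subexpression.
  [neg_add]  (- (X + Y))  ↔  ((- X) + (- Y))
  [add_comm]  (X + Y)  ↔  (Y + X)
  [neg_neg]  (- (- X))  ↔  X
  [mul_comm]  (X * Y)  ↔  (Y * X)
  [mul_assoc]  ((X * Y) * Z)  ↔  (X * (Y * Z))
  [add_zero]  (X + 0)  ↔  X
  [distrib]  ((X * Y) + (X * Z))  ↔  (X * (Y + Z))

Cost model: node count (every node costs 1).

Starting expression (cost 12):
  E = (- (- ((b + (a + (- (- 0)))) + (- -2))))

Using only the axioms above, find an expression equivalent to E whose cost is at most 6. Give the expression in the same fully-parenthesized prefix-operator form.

(1) (- (- ((b + (a + (- (- 0)))) + (- -2))))  =[neg_neg →]=  ((b + (a + (- (- 0)))) + (- -2))
(2) (- (- 0))  =[neg_neg →]=  0    ⊢ ((b + (a + 0)) + (- -2))
(3) (a + 0)  =[add_zero →]=  a    ⊢ cost 6, within 6

((b + a) + (- -2))   [cost 6]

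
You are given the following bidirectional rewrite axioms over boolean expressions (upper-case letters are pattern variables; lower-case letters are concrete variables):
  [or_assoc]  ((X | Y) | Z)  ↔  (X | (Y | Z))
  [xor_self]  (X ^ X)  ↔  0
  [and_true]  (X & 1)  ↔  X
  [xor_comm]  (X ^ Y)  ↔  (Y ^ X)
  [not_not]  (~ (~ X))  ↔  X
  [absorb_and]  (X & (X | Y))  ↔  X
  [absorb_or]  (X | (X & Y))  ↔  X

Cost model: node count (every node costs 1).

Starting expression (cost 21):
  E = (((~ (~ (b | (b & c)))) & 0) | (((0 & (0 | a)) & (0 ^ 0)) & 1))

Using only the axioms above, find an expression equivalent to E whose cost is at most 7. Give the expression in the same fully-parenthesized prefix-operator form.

step 1: not_not (→) rewrites (~ (~ (b | (b & c)))) into (b | (b & c)), now (((b | (b & c)) & 0) | (((0 & (0 | a)) & (0 ^ 0)) & 1))
step 2: absorb_or (→) rewrites (b | (b & c)) into b, now ((b & 0) | (((0 & (0 | a)) & (0 ^ 0)) & 1))
step 3: and_true (→) rewrites (((0 & (0 | a)) & (0 ^ 0)) & 1) into ((0 & (0 | a)) & (0 ^ 0)), now ((b & 0) | ((0 & (0 | a)) & (0 ^ 0)))
step 4: absorb_and (→) rewrites (0 & (0 | a)) into 0, now ((b & 0) | (0 & (0 ^ 0)))
step 5: xor_self (→) rewrites (0 ^ 0) into 0, reaching cost 7 (bound 7)

((b & 0) | (0 & 0))   [cost 7]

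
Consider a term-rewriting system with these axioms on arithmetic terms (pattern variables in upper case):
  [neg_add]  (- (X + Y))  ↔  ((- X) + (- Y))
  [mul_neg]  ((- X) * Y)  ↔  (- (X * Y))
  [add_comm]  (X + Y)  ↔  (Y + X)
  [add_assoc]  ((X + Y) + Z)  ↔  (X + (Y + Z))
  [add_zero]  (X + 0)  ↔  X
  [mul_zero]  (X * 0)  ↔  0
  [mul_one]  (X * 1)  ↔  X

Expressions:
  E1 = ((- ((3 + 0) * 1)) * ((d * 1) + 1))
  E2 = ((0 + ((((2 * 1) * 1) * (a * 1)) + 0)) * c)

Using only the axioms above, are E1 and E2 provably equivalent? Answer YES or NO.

NO

The axioms are sound identities: if E1 ↔* E2 then E1 and E2 evaluate identically under any assignment.
Under a=0, c=0, d=0: E1 evaluates to -3, E2 to 0. Distinct ⇒ no rewrite sequence connects them.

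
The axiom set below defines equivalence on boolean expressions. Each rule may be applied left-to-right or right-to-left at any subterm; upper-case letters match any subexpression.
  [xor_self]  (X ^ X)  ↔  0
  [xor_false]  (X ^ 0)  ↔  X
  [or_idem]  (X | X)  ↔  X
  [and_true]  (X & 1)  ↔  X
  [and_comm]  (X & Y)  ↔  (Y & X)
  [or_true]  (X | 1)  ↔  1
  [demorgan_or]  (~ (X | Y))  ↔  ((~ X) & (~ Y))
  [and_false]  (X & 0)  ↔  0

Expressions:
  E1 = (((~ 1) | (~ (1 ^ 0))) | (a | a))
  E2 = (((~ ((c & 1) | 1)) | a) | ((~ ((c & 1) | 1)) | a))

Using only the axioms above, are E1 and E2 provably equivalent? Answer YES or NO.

1. [xor_false →] (1 ^ 0)  →  1;  E1 = (((~ 1) | (~ 1)) | (a | a))
2. [or_idem →] (a | a)  →  a;  E1 = (((~ 1) | (~ 1)) | a)
3. [or_idem →] ((~ 1) | (~ 1))  →  (~ 1);  E1 = ((~ 1) | a)
4. [or_true ←] 1  →  (c | 1);  E1 = ((~ (c | 1)) | a)
5. [and_true ←] c  →  (c & 1);  E1 = ((~ ((c & 1) | 1)) | a)
6. [or_idem ←] ((~ ((c & 1) | 1)) | a)  →  (((~ ((c & 1) | 1)) | a) | ((~ ((c & 1) | 1)) | a));  this is E2

YES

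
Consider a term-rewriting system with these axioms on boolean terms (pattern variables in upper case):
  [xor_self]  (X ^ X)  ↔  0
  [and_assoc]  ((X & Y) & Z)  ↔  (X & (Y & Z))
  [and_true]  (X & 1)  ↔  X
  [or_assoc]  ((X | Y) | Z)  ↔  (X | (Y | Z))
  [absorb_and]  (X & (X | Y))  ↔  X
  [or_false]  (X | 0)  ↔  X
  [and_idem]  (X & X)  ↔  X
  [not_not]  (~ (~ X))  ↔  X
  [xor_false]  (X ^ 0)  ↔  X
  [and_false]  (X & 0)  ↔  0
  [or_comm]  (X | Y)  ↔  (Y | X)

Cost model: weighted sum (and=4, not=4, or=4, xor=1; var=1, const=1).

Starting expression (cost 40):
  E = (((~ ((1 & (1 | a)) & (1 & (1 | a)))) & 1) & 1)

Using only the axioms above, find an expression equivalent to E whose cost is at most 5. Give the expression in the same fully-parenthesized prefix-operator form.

step 1: and_true (→) rewrites (((~ ((1 & (1 | a)) & (1 & (1 | a)))) & 1) & 1) into ((~ ((1 & (1 | a)) & (1 & (1 | a)))) & 1)
step 2: and_idem (→) rewrites ((1 & (1 | a)) & (1 & (1 | a))) into (1 & (1 | a)), now ((~ (1 & (1 | a))) & 1)
step 3: absorb_and (→) rewrites (1 & (1 | a)) into 1, now ((~ 1) & 1)
step 4: and_true (→) rewrites ((~ 1) & 1) into (~ 1), reaching cost 5 (bound 5)

(~ 1)   [cost 5]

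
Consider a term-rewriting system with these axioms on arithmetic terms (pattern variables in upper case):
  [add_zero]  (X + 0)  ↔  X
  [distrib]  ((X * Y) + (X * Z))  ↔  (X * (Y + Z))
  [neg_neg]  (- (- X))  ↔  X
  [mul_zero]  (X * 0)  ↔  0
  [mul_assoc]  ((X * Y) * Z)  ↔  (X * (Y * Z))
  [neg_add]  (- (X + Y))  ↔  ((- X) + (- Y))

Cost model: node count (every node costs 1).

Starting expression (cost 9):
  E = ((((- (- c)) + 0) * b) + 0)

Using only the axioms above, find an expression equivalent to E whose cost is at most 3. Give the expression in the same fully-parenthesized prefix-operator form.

(c * b)   [cost 3]

1. [add_zero →] ((- (- c)) + 0)  →  (- (- c));  E = (((- (- c)) * b) + 0)
2. [add_zero →] (((- (- c)) * b) + 0)  →  ((- (- c)) * b)
3. [neg_neg →] (- (- c))  →  c;  cost 3 ≤ 3, done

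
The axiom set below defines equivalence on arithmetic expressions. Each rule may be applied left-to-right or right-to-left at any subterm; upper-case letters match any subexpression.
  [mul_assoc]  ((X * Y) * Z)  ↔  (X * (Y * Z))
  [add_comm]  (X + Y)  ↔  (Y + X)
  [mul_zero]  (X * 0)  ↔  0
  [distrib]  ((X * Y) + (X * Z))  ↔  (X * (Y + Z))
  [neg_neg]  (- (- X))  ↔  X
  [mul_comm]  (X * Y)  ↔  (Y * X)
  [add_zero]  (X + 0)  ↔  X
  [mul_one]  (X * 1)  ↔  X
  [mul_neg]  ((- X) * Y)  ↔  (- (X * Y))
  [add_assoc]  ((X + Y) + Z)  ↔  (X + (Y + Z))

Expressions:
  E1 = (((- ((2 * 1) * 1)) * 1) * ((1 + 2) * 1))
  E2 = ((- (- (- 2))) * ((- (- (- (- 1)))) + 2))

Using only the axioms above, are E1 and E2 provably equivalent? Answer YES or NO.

1. [mul_one →] (2 * 1)  →  2;  E1 = (((- (2 * 1)) * 1) * ((1 + 2) * 1))
2. [mul_one →] (2 * 1)  →  2;  E1 = (((- 2) * 1) * ((1 + 2) * 1))
3. [mul_one →] ((1 + 2) * 1)  →  (1 + 2);  E1 = (((- 2) * 1) * (1 + 2))
4. [mul_one →] ((- 2) * 1)  →  (- 2);  E1 = ((- 2) * (1 + 2))
5. [neg_neg ←] 1  →  (- (- 1));  E1 = ((- 2) * ((- (- 1)) + 2))
6. [neg_neg ←] 1  →  (- (- 1));  E1 = ((- 2) * ((- (- (- (- 1)))) + 2))
7. [neg_neg ←] (- 2)  →  (- (- (- 2)));  this is E2

YES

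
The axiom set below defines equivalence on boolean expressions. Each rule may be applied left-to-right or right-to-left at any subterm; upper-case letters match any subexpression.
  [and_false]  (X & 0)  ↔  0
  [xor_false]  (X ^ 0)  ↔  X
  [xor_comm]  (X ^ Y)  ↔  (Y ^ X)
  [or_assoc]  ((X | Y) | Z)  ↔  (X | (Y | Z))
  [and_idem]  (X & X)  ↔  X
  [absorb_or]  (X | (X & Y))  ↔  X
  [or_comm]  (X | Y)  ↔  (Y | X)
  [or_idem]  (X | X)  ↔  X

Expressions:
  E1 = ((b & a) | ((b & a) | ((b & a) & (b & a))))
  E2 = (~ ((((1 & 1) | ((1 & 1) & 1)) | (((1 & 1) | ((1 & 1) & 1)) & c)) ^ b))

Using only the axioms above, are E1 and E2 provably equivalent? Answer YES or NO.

NO

The axioms are sound identities: if E1 ↔* E2 then E1 and E2 evaluate identically under any assignment.
Under a=0, b=1, c=0: E1 evaluates to 0, E2 to 1. Distinct ⇒ no rewrite sequence connects them.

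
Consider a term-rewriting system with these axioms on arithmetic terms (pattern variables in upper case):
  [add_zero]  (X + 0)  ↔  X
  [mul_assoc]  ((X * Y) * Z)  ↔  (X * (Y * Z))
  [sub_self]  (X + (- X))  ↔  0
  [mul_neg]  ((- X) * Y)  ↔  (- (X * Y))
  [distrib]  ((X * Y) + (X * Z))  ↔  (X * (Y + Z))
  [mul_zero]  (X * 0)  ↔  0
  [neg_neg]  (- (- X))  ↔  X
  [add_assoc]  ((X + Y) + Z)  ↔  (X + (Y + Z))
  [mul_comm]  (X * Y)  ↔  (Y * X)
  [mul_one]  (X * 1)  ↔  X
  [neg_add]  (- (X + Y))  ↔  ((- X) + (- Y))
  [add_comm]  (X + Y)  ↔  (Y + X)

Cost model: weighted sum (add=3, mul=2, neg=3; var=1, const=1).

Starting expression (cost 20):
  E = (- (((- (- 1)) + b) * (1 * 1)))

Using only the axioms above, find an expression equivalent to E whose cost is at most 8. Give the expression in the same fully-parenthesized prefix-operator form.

step 1: neg_neg (→) rewrites (- (- 1)) into 1, now (- ((1 + b) * (1 * 1)))
step 2: mul_one (→) rewrites (1 * 1) into 1, now (- ((1 + b) * 1))
step 3: mul_one (→) rewrites ((1 + b) * 1) into (1 + b), reaching cost 8 (bound 8)

(- (1 + b))   [cost 8]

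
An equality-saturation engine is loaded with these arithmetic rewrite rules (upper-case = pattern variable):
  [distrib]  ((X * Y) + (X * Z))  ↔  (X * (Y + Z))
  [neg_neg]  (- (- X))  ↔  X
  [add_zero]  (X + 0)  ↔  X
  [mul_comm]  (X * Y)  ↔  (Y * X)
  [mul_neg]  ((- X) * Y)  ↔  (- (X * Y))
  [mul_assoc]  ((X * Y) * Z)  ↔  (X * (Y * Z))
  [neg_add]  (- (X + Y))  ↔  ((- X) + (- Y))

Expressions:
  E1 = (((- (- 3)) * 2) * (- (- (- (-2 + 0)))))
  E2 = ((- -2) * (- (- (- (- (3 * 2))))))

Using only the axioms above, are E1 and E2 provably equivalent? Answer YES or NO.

YES

(1) (- (- 3))  =[neg_neg →]=  3    ⊢ ((3 * 2) * (- (- (- (-2 + 0)))))
(2) (- (- (-2 + 0)))  =[neg_neg →]=  (-2 + 0)    ⊢ ((3 * 2) * (- (-2 + 0)))
(3) (-2 + 0)  =[add_zero →]=  -2    ⊢ ((3 * 2) * (- -2))
(4) (3 * 2)  =[neg_neg ←]=  (- (- (3 * 2)))    ⊢ ((- (- (3 * 2))) * (- -2))
(5) ((- (- (3 * 2))) * (- -2))  =[mul_comm →]=  ((- -2) * (- (- (3 * 2))))
(6) (- (- (3 * 2)))  =[neg_neg ←]=  (- (- (- (- (3 * 2)))))    ⊢ E2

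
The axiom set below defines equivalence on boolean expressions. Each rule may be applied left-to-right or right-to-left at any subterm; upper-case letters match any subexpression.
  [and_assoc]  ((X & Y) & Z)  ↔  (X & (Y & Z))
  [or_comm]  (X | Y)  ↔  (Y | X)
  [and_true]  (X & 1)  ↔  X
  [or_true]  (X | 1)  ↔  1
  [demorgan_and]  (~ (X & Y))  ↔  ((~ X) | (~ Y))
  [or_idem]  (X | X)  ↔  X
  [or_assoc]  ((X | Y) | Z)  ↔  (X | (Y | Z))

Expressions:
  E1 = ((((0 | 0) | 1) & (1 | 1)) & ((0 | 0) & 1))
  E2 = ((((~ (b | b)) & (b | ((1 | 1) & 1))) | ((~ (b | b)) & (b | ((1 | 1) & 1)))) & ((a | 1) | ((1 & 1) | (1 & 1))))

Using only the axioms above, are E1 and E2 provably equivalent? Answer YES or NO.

NO

The axioms are sound identities: if E1 ↔* E2 then E1 and E2 evaluate identically under any assignment.
Under a=0, b=0: E1 evaluates to 0, E2 to 1. Distinct ⇒ no rewrite sequence connects them.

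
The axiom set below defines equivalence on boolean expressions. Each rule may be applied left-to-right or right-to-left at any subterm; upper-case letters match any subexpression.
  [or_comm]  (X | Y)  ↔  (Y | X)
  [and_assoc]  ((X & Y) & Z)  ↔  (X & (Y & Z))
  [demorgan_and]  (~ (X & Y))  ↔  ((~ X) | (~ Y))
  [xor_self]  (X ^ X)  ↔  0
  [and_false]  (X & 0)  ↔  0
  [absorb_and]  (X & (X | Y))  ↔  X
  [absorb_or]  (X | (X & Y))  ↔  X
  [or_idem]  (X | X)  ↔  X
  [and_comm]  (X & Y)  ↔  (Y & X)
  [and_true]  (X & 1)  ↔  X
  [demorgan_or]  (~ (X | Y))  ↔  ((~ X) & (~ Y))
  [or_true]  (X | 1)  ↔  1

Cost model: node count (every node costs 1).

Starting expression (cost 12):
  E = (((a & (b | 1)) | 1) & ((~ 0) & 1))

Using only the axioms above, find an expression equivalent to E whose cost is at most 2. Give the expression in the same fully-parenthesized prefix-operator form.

step 1: or_true (→) rewrites (b | 1) into 1, now (((a & 1) | 1) & ((~ 0) & 1))
step 2: and_true (→) rewrites (a & 1) into a, now ((a | 1) & ((~ 0) & 1))
step 3: and_true (→) rewrites ((~ 0) & 1) into (~ 0), now ((a | 1) & (~ 0))
step 4: or_true (→) rewrites (a | 1) into 1, now (1 & (~ 0))
step 5: and_comm (→) rewrites (1 & (~ 0)) into ((~ 0) & 1)
step 6: and_true (→) rewrites ((~ 0) & 1) into (~ 0), reaching cost 2 (bound 2)

(~ 0)   [cost 2]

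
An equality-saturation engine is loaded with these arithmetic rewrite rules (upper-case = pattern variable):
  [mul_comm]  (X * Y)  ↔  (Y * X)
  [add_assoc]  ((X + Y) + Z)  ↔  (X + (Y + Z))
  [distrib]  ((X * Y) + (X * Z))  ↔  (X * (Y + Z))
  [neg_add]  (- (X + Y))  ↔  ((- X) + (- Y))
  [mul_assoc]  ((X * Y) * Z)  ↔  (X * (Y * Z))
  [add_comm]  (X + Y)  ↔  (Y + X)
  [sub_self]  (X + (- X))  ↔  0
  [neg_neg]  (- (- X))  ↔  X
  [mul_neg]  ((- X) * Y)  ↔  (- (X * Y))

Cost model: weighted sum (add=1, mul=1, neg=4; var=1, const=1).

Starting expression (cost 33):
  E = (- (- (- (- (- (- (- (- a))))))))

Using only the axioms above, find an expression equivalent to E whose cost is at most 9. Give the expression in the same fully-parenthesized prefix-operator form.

(- (- a))   [cost 9]

(1) (- (- (- (- (- (- a))))))  =[neg_neg →]=  (- (- (- (- a))))    ⊢ (- (- (- (- (- (- a))))))
(2) (- (- (- (- (- (- a))))))  =[neg_neg →]=  (- (- (- (- a))))
(3) (- (- a))  =[neg_neg →]=  a    ⊢ cost 9, within 9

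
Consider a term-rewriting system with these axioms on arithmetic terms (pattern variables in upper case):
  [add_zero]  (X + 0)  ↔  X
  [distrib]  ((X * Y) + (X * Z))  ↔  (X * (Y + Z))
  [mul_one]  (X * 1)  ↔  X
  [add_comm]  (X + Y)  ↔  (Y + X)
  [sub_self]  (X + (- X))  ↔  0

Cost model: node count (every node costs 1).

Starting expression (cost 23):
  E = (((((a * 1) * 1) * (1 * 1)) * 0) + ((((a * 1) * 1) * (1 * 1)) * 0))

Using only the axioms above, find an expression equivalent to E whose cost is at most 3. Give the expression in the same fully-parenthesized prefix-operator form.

(a * 0)   [cost 3]

1. [distrib →] (((((a * 1) * 1) * (1 * 1)) * 0) + ((((a * 1) * 1) * (1 * 1)) * 0))  →  ((((a * 1) * 1) * (1 * 1)) * (0 + 0))
2. [mul_one →] (1 * 1)  →  1;  E = ((((a * 1) * 1) * 1) * (0 + 0))
3. [mul_one →] (a * 1)  →  a;  E = (((a * 1) * 1) * (0 + 0))
4. [mul_one →] ((a * 1) * 1)  →  (a * 1);  E = ((a * 1) * (0 + 0))
5. [mul_one →] (a * 1)  →  a;  E = (a * (0 + 0))
6. [add_zero →] (0 + 0)  →  0;  cost 3 ≤ 3, done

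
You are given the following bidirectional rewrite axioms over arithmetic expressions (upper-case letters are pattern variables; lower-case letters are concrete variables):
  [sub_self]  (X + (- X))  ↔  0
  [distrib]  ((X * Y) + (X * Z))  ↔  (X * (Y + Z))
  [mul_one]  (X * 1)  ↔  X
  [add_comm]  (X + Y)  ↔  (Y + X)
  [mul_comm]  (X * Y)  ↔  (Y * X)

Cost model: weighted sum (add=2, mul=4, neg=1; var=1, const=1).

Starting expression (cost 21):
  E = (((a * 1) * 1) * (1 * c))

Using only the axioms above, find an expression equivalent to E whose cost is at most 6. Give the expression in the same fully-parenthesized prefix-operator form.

1. [mul_one →] ((a * 1) * 1)  →  (a * 1);  E = ((a * 1) * (1 * c))
2. [mul_one →] (a * 1)  →  a;  E = (a * (1 * c))
3. [mul_comm →] (1 * c)  →  (c * 1);  E = (a * (c * 1))
4. [mul_one →] (c * 1)  →  c;  cost 6 ≤ 6, done

(a * c)   [cost 6]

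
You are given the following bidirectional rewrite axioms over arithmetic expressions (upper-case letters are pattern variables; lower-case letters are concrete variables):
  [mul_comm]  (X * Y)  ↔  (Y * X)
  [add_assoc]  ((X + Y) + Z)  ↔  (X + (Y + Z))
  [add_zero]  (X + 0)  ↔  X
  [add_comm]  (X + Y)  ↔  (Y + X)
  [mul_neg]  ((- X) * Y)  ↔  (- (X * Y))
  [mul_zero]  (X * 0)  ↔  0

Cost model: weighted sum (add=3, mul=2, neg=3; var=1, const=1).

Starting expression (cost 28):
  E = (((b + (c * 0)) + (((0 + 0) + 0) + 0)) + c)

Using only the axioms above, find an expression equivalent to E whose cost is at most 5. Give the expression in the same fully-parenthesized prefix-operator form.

step 1: add_assoc (→) rewrites (((0 + 0) + 0) + 0) into ((0 + 0) + (0 + 0)), now (((b + (c * 0)) + ((0 + 0) + (0 + 0))) + c)
step 2: mul_zero (→) rewrites (c * 0) into 0, now (((b + 0) + ((0 + 0) + (0 + 0))) + c)
step 3: add_zero (→) rewrites (0 + 0) into 0, now (((b + 0) + ((0 + 0) + 0)) + c)
step 4: add_zero (→) rewrites (b + 0) into b, now ((b + ((0 + 0) + 0)) + c)
step 5: add_zero (→) rewrites (0 + 0) into 0, now ((b + (0 + 0)) + c)
step 6: add_zero (→) rewrites (0 + 0) into 0, now ((b + 0) + c)
step 7: add_zero (→) rewrites (b + 0) into b, reaching cost 5 (bound 5)

(b + c)   [cost 5]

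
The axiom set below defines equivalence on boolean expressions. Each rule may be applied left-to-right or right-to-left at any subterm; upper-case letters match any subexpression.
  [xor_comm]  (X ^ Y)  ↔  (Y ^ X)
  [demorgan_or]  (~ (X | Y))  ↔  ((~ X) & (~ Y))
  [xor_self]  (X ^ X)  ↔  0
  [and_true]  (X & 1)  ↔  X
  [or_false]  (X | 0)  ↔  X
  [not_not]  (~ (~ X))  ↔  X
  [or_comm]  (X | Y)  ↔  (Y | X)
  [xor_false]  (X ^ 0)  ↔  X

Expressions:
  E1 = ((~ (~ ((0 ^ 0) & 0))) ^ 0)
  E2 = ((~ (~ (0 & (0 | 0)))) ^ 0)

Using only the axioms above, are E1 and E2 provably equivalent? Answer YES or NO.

step 1: not_not (→) rewrites (~ (~ ((0 ^ 0) & 0))) into ((0 ^ 0) & 0), now (((0 ^ 0) & 0) ^ 0)
step 2: xor_false (→) rewrites (((0 ^ 0) & 0) ^ 0) into ((0 ^ 0) & 0)
step 3: xor_false (→) rewrites (0 ^ 0) into 0, now (0 & 0)
step 4: xor_false (←) rewrites (0 & 0) into ((0 & 0) ^ 0)
step 5: not_not (←) rewrites (0 & 0) into (~ (~ (0 & 0))), now ((~ (~ (0 & 0))) ^ 0)
step 6: or_false (←) rewrites 0 into (0 | 0), which is E2

YES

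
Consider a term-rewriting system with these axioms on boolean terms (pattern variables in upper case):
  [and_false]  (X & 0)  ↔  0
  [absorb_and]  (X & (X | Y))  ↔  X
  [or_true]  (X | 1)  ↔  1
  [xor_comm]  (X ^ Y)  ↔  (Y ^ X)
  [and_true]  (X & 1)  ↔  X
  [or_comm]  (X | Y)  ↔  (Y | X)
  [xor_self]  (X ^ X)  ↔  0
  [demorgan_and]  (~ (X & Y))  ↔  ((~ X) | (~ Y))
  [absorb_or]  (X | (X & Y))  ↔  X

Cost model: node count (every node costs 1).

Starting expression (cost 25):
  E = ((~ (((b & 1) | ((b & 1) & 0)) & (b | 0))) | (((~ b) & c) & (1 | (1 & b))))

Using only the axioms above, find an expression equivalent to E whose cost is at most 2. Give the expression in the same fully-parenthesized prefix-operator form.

(~ b)   [cost 2]

1. [absorb_or →] ((b & 1) | ((b & 1) & 0))  →  (b & 1);  E = ((~ ((b & 1) & (b | 0))) | (((~ b) & c) & (1 | (1 & b))))
2. [and_true →] (b & 1)  →  b;  E = ((~ (b & (b | 0))) | (((~ b) & c) & (1 | (1 & b))))
3. [absorb_and →] (b & (b | 0))  →  b;  E = ((~ b) | (((~ b) & c) & (1 | (1 & b))))
4. [absorb_or →] (1 | (1 & b))  →  1;  E = ((~ b) | (((~ b) & c) & 1))
5. [and_true →] (((~ b) & c) & 1)  →  ((~ b) & c);  E = ((~ b) | ((~ b) & c))
6. [absorb_or →] ((~ b) | ((~ b) & c))  →  (~ b);  cost 2 ≤ 2, done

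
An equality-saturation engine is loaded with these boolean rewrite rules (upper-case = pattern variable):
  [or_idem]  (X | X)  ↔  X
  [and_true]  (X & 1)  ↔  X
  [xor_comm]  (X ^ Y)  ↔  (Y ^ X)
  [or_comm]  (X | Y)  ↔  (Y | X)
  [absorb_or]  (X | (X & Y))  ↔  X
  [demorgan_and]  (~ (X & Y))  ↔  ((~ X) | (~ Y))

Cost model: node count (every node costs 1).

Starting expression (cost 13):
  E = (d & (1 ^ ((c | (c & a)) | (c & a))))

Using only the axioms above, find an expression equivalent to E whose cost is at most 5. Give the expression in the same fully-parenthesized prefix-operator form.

1. [xor_comm →] (1 ^ ((c | (c & a)) | (c & a)))  →  (((c | (c & a)) | (c & a)) ^ 1);  E = (d & (((c | (c & a)) | (c & a)) ^ 1))
2. [absorb_or →] (c | (c & a))  →  c;  E = (d & ((c | (c & a)) ^ 1))
3. [absorb_or →] (c | (c & a))  →  c;  cost 5 ≤ 5, done

(d & (c ^ 1))   [cost 5]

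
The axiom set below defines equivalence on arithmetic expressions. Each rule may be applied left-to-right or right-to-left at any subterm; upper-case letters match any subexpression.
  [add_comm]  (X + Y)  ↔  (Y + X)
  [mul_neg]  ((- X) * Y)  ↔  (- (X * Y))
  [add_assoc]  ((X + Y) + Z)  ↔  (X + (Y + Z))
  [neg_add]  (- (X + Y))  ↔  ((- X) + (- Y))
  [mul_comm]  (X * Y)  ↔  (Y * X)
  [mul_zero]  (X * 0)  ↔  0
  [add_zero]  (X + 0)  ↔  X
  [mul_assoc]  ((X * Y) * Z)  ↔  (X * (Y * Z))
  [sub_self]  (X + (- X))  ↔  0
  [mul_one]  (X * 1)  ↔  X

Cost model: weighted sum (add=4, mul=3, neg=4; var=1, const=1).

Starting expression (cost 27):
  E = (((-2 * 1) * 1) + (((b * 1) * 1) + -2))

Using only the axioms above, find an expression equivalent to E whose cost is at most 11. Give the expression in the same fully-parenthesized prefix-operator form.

step 1: mul_one (→) rewrites ((b * 1) * 1) into (b * 1), now (((-2 * 1) * 1) + ((b * 1) + -2))
step 2: add_comm (→) rewrites (((-2 * 1) * 1) + ((b * 1) + -2)) into (((b * 1) + -2) + ((-2 * 1) * 1))
step 3: mul_one (→) rewrites (-2 * 1) into -2, now (((b * 1) + -2) + (-2 * 1))
step 4: mul_one (→) rewrites (-2 * 1) into -2, now (((b * 1) + -2) + -2)
step 5: mul_one (→) rewrites (b * 1) into b, reaching cost 11 (bound 11)

((b + -2) + -2)   [cost 11]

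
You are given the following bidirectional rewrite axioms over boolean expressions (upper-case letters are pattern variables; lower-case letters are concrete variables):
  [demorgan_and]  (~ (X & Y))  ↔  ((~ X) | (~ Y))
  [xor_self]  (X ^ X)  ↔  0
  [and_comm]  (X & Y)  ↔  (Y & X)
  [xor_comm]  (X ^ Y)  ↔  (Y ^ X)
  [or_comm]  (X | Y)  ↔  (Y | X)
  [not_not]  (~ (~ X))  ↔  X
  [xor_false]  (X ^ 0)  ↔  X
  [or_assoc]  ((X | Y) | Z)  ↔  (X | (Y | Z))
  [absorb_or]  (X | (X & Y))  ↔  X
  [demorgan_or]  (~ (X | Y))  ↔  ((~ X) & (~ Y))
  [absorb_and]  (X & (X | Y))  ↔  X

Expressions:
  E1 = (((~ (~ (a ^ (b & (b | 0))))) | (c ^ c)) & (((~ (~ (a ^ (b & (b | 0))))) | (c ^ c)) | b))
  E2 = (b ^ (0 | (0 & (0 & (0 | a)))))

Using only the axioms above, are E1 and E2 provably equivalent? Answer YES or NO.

NO

All listed rules preserve value, hence provable equivalence implies equal values everywhere; look for a separating assignment.
a=1, b=0, c=0 gives E1 ↦ 1, E2 ↦ 0; values differ ⇒ not provably equivalent.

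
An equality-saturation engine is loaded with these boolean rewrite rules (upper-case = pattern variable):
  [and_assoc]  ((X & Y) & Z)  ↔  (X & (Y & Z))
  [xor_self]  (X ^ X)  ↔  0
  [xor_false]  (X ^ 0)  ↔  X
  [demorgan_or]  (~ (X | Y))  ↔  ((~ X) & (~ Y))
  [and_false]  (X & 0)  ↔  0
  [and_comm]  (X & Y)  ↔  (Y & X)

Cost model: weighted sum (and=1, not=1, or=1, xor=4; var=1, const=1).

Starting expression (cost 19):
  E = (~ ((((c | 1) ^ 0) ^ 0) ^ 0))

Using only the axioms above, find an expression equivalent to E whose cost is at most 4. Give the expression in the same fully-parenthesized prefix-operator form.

1. [xor_false →] ((((c | 1) ^ 0) ^ 0) ^ 0)  →  (((c | 1) ^ 0) ^ 0);  E = (~ (((c | 1) ^ 0) ^ 0))
2. [xor_false →] (((c | 1) ^ 0) ^ 0)  →  ((c | 1) ^ 0);  E = (~ ((c | 1) ^ 0))
3. [xor_false →] ((c | 1) ^ 0)  →  (c | 1);  cost 4 ≤ 4, done

(~ (c | 1))   [cost 4]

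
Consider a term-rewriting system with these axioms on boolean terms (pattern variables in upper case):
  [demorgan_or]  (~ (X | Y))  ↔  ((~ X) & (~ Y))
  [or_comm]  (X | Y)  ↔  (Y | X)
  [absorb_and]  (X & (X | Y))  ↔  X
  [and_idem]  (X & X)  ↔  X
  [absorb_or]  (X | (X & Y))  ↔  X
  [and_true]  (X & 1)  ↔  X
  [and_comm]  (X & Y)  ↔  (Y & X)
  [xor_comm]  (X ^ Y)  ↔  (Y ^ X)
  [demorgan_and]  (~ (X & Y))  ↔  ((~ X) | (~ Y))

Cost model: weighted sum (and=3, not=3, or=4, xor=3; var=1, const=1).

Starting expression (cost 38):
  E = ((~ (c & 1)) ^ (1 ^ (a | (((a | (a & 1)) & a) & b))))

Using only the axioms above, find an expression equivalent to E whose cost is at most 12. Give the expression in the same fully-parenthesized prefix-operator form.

(1) (a | (a & 1))  =[absorb_or →]=  a    ⊢ ((~ (c & 1)) ^ (1 ^ (a | ((a & a) & b))))
(2) (c & 1)  =[and_true →]=  c    ⊢ ((~ c) ^ (1 ^ (a | ((a & a) & b))))
(3) (a & a)  =[and_idem →]=  a    ⊢ ((~ c) ^ (1 ^ (a | (a & b))))
(4) (a | (a & b))  =[absorb_or →]=  a    ⊢ cost 12, within 12

((~ c) ^ (1 ^ a))   [cost 12]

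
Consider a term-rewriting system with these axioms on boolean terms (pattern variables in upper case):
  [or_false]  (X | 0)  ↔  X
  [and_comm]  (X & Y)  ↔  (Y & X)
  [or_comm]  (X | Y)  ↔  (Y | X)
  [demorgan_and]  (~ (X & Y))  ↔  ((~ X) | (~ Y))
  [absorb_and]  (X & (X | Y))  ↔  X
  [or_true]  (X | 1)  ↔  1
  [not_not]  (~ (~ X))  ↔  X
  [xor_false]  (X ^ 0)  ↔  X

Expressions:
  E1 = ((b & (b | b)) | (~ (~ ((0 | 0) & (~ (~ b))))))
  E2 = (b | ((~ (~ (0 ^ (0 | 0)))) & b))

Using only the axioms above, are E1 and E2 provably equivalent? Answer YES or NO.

YES

1. [not_not →] (~ (~ ((0 | 0) & (~ (~ b)))))  →  ((0 | 0) & (~ (~ b)));  E1 = ((b & (b | b)) | ((0 | 0) & (~ (~ b))))
2. [absorb_and →] (b & (b | b))  →  b;  E1 = (b | ((0 | 0) & (~ (~ b))))
3. [or_false →] (0 | 0)  →  0;  E1 = (b | (0 & (~ (~ b))))
4. [not_not →] (~ (~ b))  →  b;  E1 = (b | (0 & b))
5. [xor_false ←] 0  →  (0 ^ 0);  E1 = (b | ((0 ^ 0) & b))
6. [or_false ←] 0  →  (0 | 0);  E1 = (b | ((0 ^ (0 | 0)) & b))
7. [not_not ←] (0 ^ (0 | 0))  →  (~ (~ (0 ^ (0 | 0))));  this is E2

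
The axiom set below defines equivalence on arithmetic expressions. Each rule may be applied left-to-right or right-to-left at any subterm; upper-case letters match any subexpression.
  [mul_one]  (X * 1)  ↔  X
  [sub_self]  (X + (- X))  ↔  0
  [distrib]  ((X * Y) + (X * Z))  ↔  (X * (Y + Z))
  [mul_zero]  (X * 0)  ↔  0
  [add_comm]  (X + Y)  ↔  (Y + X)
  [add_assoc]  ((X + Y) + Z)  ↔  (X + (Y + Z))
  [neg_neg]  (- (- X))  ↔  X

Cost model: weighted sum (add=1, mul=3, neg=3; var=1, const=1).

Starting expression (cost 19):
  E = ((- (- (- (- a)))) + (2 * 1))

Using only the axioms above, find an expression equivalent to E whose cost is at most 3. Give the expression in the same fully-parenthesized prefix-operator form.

step 1: neg_neg (→) rewrites (- (- (- (- a)))) into (- (- a)), now ((- (- a)) + (2 * 1))
step 2: neg_neg (→) rewrites (- (- a)) into a, now (a + (2 * 1))
step 3: mul_one (→) rewrites (2 * 1) into 2, reaching cost 3 (bound 3)

(a + 2)   [cost 3]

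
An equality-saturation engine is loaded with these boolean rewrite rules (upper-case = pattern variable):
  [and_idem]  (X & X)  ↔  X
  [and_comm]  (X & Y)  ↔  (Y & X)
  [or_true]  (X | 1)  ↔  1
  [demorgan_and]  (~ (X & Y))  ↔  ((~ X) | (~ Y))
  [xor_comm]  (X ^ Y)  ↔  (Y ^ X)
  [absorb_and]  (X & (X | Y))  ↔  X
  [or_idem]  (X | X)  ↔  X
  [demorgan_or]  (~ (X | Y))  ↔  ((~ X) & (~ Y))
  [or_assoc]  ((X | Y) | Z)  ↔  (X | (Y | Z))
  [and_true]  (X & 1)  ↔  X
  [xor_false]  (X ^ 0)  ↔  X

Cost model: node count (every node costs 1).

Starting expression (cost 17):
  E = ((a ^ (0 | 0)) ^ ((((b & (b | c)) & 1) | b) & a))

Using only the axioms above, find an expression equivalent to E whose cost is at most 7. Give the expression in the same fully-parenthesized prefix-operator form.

((a ^ 0) ^ (b & a))   [cost 7]

(1) (b & (b | c))  =[absorb_and →]=  b    ⊢ ((a ^ (0 | 0)) ^ (((b & 1) | b) & a))
(2) (b & 1)  =[and_true →]=  b    ⊢ ((a ^ (0 | 0)) ^ ((b | b) & a))
(3) (0 | 0)  =[or_idem →]=  0    ⊢ ((a ^ 0) ^ ((b | b) & a))
(4) (b | b)  =[or_idem →]=  b    ⊢ cost 7, within 7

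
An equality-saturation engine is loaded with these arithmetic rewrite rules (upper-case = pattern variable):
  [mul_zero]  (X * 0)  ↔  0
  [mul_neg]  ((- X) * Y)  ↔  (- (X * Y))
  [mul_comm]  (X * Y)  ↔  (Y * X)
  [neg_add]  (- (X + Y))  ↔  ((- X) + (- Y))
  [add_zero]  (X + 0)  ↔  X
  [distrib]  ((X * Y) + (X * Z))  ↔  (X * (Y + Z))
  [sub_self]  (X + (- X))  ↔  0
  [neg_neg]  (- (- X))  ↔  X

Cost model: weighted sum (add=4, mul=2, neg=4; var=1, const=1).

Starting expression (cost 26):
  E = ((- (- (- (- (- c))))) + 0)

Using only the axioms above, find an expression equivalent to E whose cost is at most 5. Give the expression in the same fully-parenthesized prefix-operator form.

(- c)   [cost 5]

1. [add_zero →] ((- (- (- (- (- c))))) + 0)  →  (- (- (- (- (- c)))))
2. [neg_neg →] (- (- (- c)))  →  (- c);  E = (- (- (- c)))
3. [neg_neg →] (- (- (- c)))  →  (- c);  cost 5 ≤ 5, done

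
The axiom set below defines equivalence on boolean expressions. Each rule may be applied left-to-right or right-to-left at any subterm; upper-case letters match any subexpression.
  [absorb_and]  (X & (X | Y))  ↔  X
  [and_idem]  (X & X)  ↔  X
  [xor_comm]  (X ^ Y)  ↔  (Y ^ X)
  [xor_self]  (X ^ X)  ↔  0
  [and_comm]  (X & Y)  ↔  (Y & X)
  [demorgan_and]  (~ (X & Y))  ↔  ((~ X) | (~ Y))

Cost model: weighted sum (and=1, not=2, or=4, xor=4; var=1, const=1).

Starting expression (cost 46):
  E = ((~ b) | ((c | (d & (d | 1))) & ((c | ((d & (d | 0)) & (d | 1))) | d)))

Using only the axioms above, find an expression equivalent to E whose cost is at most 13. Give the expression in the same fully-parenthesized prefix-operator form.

((~ b) | (c | d))   [cost 13]

step 1: absorb_and (→) rewrites (d & (d | 0)) into d, now ((~ b) | ((c | (d & (d | 1))) & ((c | (d & (d | 1))) | d)))
step 2: absorb_and (→) rewrites ((c | (d & (d | 1))) & ((c | (d & (d | 1))) | d)) into (c | (d & (d | 1))), now ((~ b) | (c | (d & (d | 1))))
step 3: absorb_and (→) rewrites (d & (d | 1)) into d, reaching cost 13 (bound 13)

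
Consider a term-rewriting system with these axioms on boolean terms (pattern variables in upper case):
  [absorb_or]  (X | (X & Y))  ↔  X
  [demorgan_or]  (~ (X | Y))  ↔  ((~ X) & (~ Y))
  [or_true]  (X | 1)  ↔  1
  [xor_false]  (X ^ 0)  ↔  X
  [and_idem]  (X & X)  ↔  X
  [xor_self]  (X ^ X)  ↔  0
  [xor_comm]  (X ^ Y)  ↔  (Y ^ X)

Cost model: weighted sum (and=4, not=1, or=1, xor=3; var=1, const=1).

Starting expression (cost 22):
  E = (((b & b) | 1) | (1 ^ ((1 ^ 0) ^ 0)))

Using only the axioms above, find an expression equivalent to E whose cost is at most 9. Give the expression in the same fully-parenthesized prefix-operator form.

((b | 1) | (1 ^ 1))   [cost 9]

1. [and_idem →] (b & b)  →  b;  E = ((b | 1) | (1 ^ ((1 ^ 0) ^ 0)))
2. [xor_false →] ((1 ^ 0) ^ 0)  →  (1 ^ 0);  E = ((b | 1) | (1 ^ (1 ^ 0)))
3. [xor_false →] (1 ^ 0)  →  1;  cost 9 ≤ 9, done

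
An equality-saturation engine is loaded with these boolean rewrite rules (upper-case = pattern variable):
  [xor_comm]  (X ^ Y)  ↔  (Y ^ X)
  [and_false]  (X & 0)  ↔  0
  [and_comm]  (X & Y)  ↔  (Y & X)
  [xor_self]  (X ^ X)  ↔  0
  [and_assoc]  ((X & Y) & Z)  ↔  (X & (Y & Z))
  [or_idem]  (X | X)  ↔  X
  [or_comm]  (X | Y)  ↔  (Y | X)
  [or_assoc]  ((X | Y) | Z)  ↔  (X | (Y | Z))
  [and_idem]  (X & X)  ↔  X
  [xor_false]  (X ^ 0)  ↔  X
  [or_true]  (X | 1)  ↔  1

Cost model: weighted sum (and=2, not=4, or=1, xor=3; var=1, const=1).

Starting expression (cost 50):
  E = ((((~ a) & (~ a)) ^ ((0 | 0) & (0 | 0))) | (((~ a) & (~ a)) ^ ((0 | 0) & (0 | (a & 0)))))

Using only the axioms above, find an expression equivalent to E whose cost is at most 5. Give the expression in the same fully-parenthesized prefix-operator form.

(~ a)   [cost 5]

step 1: and_false (→) rewrites (a & 0) into 0, now ((((~ a) & (~ a)) ^ ((0 | 0) & (0 | 0))) | (((~ a) & (~ a)) ^ ((0 | 0) & (0 | 0))))
step 2: or_idem (→) rewrites ((((~ a) & (~ a)) ^ ((0 | 0) & (0 | 0))) | (((~ a) & (~ a)) ^ ((0 | 0) & (0 | 0)))) into (((~ a) & (~ a)) ^ ((0 | 0) & (0 | 0)))
step 3: and_idem (→) rewrites ((0 | 0) & (0 | 0)) into (0 | 0), now (((~ a) & (~ a)) ^ (0 | 0))
step 4: or_idem (→) rewrites (0 | 0) into 0, now (((~ a) & (~ a)) ^ 0)
step 5: xor_false (→) rewrites (((~ a) & (~ a)) ^ 0) into ((~ a) & (~ a))
step 6: and_idem (→) rewrites ((~ a) & (~ a)) into (~ a), reaching cost 5 (bound 5)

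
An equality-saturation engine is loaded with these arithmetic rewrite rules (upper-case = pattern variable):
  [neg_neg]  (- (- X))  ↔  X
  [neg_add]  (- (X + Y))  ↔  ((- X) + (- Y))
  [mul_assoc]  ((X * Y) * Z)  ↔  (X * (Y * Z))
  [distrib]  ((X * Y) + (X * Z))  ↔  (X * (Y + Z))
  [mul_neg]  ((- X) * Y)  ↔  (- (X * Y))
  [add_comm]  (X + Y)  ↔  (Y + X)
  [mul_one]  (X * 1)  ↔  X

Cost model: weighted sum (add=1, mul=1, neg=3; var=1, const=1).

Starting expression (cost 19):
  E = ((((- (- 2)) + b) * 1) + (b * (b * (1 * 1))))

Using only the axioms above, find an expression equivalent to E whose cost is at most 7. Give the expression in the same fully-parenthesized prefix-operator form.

step 1: mul_one (→) rewrites (((- (- 2)) + b) * 1) into ((- (- 2)) + b), now (((- (- 2)) + b) + (b * (b * (1 * 1))))
step 2: mul_one (→) rewrites (1 * 1) into 1, now (((- (- 2)) + b) + (b * (b * 1)))
step 3: neg_neg (→) rewrites (- (- 2)) into 2, now ((2 + b) + (b * (b * 1)))
step 4: mul_one (→) rewrites (b * 1) into b, reaching cost 7 (bound 7)

((2 + b) + (b * b))   [cost 7]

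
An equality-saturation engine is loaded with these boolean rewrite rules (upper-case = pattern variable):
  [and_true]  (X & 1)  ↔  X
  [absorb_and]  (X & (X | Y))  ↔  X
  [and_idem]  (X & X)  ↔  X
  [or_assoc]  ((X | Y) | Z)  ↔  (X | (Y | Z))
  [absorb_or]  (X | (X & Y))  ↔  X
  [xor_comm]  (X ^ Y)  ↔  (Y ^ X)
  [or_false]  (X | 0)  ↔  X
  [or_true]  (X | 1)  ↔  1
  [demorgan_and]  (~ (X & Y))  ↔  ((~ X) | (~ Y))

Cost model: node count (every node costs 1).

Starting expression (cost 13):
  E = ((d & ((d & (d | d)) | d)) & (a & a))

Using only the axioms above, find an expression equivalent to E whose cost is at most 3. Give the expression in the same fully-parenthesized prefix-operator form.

1. [absorb_and →] (d & (d | d))  →  d;  E = ((d & (d | d)) & (a & a))
2. [absorb_and →] (d & (d | d))  →  d;  E = (d & (a & a))
3. [and_idem →] (a & a)  →  a;  cost 3 ≤ 3, done

(d & a)   [cost 3]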